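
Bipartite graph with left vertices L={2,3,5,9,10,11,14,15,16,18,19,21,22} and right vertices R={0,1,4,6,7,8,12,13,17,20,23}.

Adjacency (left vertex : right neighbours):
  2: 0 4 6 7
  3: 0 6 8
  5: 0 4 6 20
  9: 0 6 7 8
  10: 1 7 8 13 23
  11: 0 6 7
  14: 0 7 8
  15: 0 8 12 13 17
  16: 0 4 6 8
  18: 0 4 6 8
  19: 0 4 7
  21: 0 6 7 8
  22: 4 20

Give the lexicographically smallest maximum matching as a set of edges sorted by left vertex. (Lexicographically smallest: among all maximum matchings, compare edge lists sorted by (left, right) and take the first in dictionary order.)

Lex-smallest maximum matching: {(2,0), (3,6), (5,4), (9,7), (10,1), (14,8), (15,12), (22,20)}

|M| = 8 (so the lex-smallest maximum matching has 8 edges)
process left vertices in ascending order; for each, take the smallest-labelled available neighbour that still permits 8 edges overall, or leave it unmatched if none does
lex-smallest matching: {2-0, 3-6, 5-4, 9-7, 10-1, 14-8, 15-12, 22-20}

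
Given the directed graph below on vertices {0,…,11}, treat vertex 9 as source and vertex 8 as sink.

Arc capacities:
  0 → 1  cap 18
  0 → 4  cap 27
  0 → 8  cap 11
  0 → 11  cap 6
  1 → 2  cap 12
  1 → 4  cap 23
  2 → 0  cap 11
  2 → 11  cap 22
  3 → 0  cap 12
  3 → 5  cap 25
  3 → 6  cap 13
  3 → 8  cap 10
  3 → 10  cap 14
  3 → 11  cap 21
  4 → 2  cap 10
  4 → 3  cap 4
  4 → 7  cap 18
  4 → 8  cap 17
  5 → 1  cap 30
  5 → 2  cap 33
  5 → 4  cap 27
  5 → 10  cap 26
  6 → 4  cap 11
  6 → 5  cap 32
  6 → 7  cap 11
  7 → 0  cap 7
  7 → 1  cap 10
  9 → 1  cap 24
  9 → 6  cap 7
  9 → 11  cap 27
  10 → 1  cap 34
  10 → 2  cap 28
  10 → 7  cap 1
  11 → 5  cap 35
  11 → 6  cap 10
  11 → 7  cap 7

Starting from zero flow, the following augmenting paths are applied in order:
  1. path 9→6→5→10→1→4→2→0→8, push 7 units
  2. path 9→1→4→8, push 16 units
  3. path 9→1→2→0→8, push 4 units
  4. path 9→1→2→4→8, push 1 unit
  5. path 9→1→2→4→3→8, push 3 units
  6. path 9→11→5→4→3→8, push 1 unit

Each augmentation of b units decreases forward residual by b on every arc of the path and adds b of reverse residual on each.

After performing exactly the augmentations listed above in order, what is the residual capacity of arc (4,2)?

after path 1 (9→6→5→10→1→4→2→0→8, push 7): res(4,2)=3
after path 2 (9→1→4→8, push 16): res(4,2)=3
after path 3 (9→1→2→0→8, push 4): res(4,2)=3
after path 4 (9→1→2→4→8, push 1): res(4,2)=4
after path 5 (9→1→2→4→3→8, push 3): res(4,2)=7
after path 6 (9→11→5→4→3→8, push 1): res(4,2)=7

Residual capacity of (4,2): 7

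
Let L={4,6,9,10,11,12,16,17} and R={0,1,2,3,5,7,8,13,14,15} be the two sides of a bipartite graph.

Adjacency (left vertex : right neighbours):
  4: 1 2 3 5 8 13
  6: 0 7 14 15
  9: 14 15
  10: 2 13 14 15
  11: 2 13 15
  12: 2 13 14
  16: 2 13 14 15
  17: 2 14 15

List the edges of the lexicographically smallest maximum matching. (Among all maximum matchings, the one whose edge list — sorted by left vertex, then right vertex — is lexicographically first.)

|M| = 6 (so the lex-smallest maximum matching has 6 edges)
process left vertices in ascending order; for each, take the smallest-labelled available neighbour that still permits 6 edges overall, or leave it unmatched if none does
lex-smallest matching: {4-1, 6-0, 9-14, 10-2, 11-13, 16-15}

Lex-smallest maximum matching: {(4,1), (6,0), (9,14), (10,2), (11,13), (16,15)}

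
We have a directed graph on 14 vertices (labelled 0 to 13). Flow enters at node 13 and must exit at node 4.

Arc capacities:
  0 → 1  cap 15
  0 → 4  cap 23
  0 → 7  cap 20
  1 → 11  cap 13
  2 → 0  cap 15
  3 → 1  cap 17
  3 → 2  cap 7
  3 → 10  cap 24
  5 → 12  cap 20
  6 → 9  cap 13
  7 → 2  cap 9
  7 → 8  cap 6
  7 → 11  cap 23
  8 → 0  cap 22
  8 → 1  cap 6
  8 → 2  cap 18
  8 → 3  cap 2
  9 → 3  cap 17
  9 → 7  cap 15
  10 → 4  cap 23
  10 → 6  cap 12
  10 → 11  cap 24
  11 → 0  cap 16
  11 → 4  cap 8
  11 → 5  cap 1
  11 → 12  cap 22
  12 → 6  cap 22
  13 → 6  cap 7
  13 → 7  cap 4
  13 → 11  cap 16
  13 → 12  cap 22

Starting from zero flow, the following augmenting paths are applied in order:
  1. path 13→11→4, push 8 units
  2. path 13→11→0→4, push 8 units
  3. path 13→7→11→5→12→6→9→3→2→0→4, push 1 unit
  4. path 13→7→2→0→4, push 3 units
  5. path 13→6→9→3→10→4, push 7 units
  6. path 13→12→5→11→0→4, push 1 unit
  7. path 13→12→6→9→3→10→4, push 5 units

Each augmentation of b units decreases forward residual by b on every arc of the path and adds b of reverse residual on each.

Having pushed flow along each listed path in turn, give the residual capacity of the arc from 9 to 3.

Residual capacity of (9,3): 4

after path 1 (13→11→4, push 8): res(9,3)=17
after path 2 (13→11→0→4, push 8): res(9,3)=17
after path 3 (13→7→11→5→12→6→9→3→2→0→4, push 1): res(9,3)=16
after path 4 (13→7→2→0→4, push 3): res(9,3)=16
after path 5 (13→6→9→3→10→4, push 7): res(9,3)=9
after path 6 (13→12→5→11→0→4, push 1): res(9,3)=9
after path 7 (13→12→6→9→3→10→4, push 5): res(9,3)=4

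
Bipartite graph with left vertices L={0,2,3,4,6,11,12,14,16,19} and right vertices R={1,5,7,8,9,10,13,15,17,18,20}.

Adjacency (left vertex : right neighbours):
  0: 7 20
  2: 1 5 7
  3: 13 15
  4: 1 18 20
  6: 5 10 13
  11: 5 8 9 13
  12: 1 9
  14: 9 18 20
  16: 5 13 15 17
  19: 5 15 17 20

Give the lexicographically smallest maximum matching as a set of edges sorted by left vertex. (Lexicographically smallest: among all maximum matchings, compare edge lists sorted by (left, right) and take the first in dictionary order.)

Lex-smallest maximum matching: {(0,7), (2,1), (3,13), (4,18), (6,5), (11,8), (12,9), (14,20), (16,15), (19,17)}

|M| = 10 (so the lex-smallest maximum matching has 10 edges)
process left vertices in ascending order; for each, take the smallest-labelled available neighbour that still permits 10 edges overall, or leave it unmatched if none does
lex-smallest matching: {0-7, 2-1, 3-13, 4-18, 6-5, 11-8, 12-9, 14-20, 16-15, 19-17}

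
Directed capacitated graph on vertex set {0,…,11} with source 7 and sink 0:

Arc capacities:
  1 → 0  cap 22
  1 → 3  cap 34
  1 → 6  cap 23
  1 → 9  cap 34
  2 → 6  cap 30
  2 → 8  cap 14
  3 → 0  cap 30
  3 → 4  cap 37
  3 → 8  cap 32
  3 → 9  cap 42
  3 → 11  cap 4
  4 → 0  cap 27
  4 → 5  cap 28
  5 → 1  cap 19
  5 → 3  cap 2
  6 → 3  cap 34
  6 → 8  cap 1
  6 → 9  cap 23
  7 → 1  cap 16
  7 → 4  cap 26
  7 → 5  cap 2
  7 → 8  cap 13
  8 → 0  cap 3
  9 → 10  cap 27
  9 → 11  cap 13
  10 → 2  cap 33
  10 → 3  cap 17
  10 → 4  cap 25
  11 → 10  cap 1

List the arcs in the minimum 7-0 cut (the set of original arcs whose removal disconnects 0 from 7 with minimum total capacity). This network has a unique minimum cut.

augment #1: 7→1→0 push 16
augment #2: 7→4→0 push 26
augment #3: 7→8→0 push 3
augment #4: 7→5→1→0 push 2
max flow = 47; residual-reachable set from 7 gives S-side
cut edges (S→T): {(7,1), (7,4), (7,5), (8,0)} total cap 47

Min-cut arcs: {(7,1), (7,4), (7,5), (8,0)} (total capacity 47)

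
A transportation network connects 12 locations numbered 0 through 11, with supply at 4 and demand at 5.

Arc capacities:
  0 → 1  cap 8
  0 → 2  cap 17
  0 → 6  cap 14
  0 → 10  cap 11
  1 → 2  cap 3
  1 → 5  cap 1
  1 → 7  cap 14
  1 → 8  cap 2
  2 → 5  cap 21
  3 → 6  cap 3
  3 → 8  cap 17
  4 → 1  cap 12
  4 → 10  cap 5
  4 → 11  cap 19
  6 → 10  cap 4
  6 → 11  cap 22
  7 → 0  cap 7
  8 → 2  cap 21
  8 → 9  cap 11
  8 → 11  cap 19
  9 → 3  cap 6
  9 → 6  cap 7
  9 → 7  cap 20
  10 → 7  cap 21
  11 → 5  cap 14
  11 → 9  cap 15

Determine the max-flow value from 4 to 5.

augment #1: 4→1→5 bottleneck 1, total now 1
augment #2: 4→11→5 bottleneck 14, total now 15
augment #3: 4→1→2→5 bottleneck 3, total now 18
augment #4: 4→1→8→2→5 bottleneck 2, total now 20
augment #5: 4→1→7→0→2→5 bottleneck 6, total now 26
augment #6: 4→10→7→0→2→5 bottleneck 1, total now 27
augment #7: 4→11→9→3→8→2→5 bottleneck 5, total now 32

Maximum flow value: 32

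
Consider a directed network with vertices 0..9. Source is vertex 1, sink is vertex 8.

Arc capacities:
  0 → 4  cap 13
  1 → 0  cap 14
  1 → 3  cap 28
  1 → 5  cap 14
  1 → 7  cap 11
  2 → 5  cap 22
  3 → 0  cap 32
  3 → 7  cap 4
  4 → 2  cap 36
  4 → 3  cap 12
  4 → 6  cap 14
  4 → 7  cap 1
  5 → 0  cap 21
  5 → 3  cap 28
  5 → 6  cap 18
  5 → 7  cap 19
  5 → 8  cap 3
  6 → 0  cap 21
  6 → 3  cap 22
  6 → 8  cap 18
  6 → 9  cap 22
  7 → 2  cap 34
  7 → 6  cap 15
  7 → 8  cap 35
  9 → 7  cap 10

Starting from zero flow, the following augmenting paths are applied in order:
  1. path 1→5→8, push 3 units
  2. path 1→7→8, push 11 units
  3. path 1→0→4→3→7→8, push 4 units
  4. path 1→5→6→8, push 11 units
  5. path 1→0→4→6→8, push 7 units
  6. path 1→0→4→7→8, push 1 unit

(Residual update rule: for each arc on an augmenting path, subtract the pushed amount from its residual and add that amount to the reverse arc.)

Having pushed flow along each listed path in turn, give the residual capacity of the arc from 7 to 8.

Residual capacity of (7,8): 19

after path 1 (1→5→8, push 3): res(7,8)=35
after path 2 (1→7→8, push 11): res(7,8)=24
after path 3 (1→0→4→3→7→8, push 4): res(7,8)=20
after path 4 (1→5→6→8, push 11): res(7,8)=20
after path 5 (1→0→4→6→8, push 7): res(7,8)=20
after path 6 (1→0→4→7→8, push 1): res(7,8)=19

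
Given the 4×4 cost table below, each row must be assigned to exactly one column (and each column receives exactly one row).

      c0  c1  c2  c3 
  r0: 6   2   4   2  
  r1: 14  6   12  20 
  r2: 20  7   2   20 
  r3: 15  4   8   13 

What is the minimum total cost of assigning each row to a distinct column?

Minimum assignment cost: 22

optimal assignment: row0→col3 (cost 2), row1→col0 (cost 14), row2→col2 (cost 2), row3→col1 (cost 4)
total = 2 + 14 + 2 + 4 = 22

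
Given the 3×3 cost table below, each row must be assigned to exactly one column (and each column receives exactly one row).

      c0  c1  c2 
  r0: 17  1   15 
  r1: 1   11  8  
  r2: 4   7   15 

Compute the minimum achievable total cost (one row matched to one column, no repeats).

Minimum assignment cost: 13

optimal assignment: row0→col1 (cost 1), row1→col2 (cost 8), row2→col0 (cost 4)
total = 1 + 8 + 4 = 13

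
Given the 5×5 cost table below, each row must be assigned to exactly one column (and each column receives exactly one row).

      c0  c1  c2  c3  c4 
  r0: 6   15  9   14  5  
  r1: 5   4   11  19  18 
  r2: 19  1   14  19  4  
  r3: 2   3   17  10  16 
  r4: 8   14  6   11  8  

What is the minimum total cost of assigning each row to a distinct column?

Minimum assignment cost: 27

optimal assignment: row0→col4 (cost 5), row1→col0 (cost 5), row2→col1 (cost 1), row3→col3 (cost 10), row4→col2 (cost 6)
total = 5 + 5 + 1 + 10 + 6 = 27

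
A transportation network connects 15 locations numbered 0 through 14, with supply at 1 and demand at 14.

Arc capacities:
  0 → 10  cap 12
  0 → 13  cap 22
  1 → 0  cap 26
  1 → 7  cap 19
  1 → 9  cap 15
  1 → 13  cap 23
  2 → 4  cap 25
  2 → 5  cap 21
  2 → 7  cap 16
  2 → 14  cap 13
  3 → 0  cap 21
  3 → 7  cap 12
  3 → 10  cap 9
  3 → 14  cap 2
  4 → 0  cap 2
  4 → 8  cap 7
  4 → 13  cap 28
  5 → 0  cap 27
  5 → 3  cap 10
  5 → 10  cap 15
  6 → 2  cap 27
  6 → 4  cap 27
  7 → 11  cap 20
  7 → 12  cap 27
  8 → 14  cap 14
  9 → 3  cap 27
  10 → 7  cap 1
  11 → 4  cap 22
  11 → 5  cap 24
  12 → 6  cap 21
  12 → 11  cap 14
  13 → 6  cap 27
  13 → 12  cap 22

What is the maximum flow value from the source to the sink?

augment #1: 1→9→3→14 bottleneck 2, total now 2
augment #2: 1→13→6→2→14 bottleneck 13, total now 15
augment #3: 1→7→11→4→8→14 bottleneck 7, total now 22

Maximum flow value: 22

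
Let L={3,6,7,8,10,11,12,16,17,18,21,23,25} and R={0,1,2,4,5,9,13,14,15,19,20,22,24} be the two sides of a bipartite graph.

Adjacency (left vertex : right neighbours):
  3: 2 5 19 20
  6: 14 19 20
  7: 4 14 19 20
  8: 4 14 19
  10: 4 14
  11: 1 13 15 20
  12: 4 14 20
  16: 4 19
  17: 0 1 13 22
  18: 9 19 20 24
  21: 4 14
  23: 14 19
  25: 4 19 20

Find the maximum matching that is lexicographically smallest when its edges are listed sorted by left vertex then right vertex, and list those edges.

Lex-smallest maximum matching: {(3,2), (6,14), (7,4), (8,19), (11,1), (12,20), (17,0), (18,9)}

|M| = 8 (so the lex-smallest maximum matching has 8 edges)
process left vertices in ascending order; for each, take the smallest-labelled available neighbour that still permits 8 edges overall, or leave it unmatched if none does
lex-smallest matching: {3-2, 6-14, 7-4, 8-19, 11-1, 12-20, 17-0, 18-9}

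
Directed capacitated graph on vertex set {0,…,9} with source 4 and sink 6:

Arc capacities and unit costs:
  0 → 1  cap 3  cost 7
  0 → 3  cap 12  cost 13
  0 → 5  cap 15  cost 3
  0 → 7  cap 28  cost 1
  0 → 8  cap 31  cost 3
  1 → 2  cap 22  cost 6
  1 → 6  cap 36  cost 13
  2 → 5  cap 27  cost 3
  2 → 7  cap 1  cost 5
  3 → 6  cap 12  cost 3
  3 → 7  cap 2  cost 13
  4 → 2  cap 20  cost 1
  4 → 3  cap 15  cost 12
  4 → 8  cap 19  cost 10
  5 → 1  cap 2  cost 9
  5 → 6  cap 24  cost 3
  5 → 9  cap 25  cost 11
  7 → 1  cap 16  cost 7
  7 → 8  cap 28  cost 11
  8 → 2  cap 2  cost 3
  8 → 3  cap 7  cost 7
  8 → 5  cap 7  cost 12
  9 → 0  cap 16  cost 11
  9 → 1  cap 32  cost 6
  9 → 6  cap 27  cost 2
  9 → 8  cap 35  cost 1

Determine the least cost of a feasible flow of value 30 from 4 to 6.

shortest-cost path #1: 4→2→5→6 push 20 @ unit cost 7 (adds 140)
shortest-cost path #2: 4→3→6 push 10 @ unit cost 15 (adds 150)
total cost = 290

Minimum cost for 30 units: 290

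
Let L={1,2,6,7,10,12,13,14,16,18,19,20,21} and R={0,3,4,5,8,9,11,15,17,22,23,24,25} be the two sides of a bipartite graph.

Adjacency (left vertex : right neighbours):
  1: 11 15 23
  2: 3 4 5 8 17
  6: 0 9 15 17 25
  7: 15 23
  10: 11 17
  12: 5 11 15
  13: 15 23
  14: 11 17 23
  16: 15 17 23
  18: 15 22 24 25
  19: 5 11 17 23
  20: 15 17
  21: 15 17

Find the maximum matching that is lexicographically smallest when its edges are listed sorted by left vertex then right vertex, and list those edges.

Lex-smallest maximum matching: {(1,11), (2,3), (6,0), (7,15), (10,17), (12,5), (13,23), (18,22)}

|M| = 8 (so the lex-smallest maximum matching has 8 edges)
process left vertices in ascending order; for each, take the smallest-labelled available neighbour that still permits 8 edges overall, or leave it unmatched if none does
lex-smallest matching: {1-11, 2-3, 6-0, 7-15, 10-17, 12-5, 13-23, 18-22}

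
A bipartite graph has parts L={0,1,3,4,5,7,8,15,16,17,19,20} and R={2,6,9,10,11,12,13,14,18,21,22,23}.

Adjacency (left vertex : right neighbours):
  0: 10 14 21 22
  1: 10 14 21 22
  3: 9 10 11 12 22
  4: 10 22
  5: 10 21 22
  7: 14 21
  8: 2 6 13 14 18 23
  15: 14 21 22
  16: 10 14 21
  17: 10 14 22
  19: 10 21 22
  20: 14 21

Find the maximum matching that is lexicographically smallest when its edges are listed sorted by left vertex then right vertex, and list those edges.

|M| = 6 (so the lex-smallest maximum matching has 6 edges)
process left vertices in ascending order; for each, take the smallest-labelled available neighbour that still permits 6 edges overall, or leave it unmatched if none does
lex-smallest matching: {0-10, 1-14, 3-9, 4-22, 5-21, 8-2}

Lex-smallest maximum matching: {(0,10), (1,14), (3,9), (4,22), (5,21), (8,2)}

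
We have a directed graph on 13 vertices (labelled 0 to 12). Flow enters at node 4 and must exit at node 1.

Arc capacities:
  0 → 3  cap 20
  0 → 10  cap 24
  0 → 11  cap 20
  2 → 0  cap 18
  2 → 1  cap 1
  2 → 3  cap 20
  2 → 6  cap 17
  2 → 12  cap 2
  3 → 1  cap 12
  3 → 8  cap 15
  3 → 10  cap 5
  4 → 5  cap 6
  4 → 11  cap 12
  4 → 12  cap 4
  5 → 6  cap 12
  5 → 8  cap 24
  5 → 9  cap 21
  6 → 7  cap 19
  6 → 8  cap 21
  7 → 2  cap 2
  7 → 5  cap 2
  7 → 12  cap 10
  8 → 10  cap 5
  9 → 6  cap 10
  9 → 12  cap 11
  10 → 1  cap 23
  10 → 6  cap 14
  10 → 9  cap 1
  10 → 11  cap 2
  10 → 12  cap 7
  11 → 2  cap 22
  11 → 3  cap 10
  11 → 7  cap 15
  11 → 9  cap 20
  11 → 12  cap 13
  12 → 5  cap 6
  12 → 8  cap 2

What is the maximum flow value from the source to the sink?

augment #1: 4→11→2→1 bottleneck 1, total now 1
augment #2: 4→11→3→1 bottleneck 10, total now 11
augment #3: 4→5→8→10→1 bottleneck 5, total now 16
augment #4: 4→11→2→3→1 bottleneck 1, total now 17
augment #5: 4→5→6→7→2→3→1 bottleneck 1, total now 18
augment #6: 4→12→5→6→7→2→0→10→1 bottleneck 1, total now 19

Maximum flow value: 19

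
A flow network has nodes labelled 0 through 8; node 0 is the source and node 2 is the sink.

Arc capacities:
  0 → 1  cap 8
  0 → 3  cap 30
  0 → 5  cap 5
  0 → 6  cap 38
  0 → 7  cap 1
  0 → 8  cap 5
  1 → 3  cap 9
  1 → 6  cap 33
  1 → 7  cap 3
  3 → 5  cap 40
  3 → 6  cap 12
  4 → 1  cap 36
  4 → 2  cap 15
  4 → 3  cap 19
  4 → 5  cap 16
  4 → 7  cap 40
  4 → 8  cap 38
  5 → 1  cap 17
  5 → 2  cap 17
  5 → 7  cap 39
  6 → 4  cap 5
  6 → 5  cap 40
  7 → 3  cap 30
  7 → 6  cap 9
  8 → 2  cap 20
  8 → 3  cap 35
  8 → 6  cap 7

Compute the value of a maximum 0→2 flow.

augment #1: 0→5→2 bottleneck 5, total now 5
augment #2: 0→8→2 bottleneck 5, total now 10
augment #3: 0→3→5→2 bottleneck 12, total now 22
augment #4: 0→6→4→2 bottleneck 5, total now 27

Maximum flow value: 27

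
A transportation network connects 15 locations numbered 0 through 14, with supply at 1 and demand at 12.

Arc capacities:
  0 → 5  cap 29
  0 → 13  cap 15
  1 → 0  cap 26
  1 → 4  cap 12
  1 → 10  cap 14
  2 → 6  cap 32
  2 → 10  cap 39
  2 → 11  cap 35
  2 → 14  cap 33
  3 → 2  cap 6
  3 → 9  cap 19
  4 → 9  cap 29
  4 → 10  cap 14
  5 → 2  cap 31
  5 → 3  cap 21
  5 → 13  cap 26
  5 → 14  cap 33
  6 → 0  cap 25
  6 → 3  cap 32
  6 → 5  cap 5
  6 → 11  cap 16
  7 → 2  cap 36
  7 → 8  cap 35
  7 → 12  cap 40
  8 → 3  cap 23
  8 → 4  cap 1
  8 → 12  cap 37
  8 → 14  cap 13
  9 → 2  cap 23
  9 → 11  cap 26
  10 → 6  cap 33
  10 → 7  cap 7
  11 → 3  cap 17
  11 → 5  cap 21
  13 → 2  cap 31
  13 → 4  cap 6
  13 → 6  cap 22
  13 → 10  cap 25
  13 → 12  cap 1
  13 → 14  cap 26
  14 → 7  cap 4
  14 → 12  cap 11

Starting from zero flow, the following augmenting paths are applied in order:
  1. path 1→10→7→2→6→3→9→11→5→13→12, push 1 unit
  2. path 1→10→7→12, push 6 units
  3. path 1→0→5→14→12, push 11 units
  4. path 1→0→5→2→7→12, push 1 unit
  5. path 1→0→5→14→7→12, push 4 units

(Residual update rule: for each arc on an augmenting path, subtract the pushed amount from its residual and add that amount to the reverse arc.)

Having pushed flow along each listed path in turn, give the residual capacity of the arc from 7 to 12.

Residual capacity of (7,12): 29

after path 1 (1→10→7→2→6→3→9→11→5→13→12, push 1): res(7,12)=40
after path 2 (1→10→7→12, push 6): res(7,12)=34
after path 3 (1→0→5→14→12, push 11): res(7,12)=34
after path 4 (1→0→5→2→7→12, push 1): res(7,12)=33
after path 5 (1→0→5→14→7→12, push 4): res(7,12)=29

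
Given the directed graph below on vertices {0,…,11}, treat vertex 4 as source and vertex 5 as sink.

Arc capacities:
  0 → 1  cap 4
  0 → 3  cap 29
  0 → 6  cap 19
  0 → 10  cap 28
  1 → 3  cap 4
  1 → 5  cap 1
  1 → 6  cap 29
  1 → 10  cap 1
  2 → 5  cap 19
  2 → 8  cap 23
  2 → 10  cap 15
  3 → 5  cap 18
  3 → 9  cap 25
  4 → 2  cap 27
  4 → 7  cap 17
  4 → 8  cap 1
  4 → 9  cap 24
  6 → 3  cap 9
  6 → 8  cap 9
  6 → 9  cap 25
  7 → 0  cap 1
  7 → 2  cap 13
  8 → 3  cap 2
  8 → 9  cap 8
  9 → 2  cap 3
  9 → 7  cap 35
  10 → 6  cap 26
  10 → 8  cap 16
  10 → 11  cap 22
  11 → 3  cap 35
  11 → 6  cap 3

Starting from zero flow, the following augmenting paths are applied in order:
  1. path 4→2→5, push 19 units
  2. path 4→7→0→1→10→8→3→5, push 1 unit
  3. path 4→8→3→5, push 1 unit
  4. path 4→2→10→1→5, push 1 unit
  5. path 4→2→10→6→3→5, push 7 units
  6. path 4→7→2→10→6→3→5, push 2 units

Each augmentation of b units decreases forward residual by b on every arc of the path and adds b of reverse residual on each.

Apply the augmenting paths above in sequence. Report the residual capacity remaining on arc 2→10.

after path 1 (4→2→5, push 19): res(2,10)=15
after path 2 (4→7→0→1→10→8→3→5, push 1): res(2,10)=15
after path 3 (4→8→3→5, push 1): res(2,10)=15
after path 4 (4→2→10→1→5, push 1): res(2,10)=14
after path 5 (4→2→10→6→3→5, push 7): res(2,10)=7
after path 6 (4→7→2→10→6→3→5, push 2): res(2,10)=5

Residual capacity of (2,10): 5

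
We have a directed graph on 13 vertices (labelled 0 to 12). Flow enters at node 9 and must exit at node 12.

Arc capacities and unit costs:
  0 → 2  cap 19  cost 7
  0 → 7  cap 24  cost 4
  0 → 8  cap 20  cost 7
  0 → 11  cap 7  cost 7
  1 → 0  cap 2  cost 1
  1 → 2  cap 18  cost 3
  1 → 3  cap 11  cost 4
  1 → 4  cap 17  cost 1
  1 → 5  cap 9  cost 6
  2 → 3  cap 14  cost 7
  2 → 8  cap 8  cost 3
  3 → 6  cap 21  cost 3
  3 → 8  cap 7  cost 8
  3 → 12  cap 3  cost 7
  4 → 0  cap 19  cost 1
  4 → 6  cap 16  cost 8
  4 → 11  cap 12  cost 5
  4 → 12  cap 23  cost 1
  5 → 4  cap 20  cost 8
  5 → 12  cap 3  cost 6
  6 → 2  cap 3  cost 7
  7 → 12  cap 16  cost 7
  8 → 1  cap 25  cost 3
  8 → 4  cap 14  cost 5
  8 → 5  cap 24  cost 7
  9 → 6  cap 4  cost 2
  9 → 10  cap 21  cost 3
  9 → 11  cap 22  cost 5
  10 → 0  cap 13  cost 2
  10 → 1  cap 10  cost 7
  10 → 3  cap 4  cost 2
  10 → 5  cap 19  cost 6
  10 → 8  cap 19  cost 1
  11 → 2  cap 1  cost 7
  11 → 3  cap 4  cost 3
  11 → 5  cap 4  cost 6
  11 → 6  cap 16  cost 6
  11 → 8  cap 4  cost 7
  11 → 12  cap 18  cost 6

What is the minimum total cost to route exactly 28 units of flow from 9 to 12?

shortest-cost path #1: 9→10→8→1→4→12 push 17 @ unit cost 9 (adds 153)
shortest-cost path #2: 9→10→8→4→12 push 2 @ unit cost 10 (adds 20)
shortest-cost path #3: 9→11→12 push 9 @ unit cost 11 (adds 99)
total cost = 272

Minimum cost for 28 units: 272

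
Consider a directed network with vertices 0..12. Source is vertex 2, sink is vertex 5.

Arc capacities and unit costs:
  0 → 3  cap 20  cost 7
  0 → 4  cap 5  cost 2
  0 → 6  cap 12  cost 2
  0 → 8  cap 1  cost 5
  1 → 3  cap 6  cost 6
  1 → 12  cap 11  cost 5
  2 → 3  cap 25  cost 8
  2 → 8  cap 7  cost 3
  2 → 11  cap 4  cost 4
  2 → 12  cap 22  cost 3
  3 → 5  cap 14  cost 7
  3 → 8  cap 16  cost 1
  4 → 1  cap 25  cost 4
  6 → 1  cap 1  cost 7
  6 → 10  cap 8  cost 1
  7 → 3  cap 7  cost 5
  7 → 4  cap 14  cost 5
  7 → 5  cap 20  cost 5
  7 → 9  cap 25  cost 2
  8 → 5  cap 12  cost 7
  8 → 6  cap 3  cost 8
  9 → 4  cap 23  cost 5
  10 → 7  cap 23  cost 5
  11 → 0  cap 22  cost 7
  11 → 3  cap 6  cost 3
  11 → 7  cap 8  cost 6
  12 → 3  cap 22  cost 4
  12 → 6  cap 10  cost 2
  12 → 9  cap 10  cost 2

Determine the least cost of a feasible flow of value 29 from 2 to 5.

Minimum cost for 29 units: 386

shortest-cost path #1: 2→8→5 push 7 @ unit cost 10 (adds 70)
shortest-cost path #2: 2→11→3→5 push 4 @ unit cost 14 (adds 56)
shortest-cost path #3: 2→12→3→5 push 10 @ unit cost 14 (adds 140)
shortest-cost path #4: 2→12→3→8→5 push 5 @ unit cost 15 (adds 75)
shortest-cost path #5: 2→12→3→11→7→5 push 3 @ unit cost 15 (adds 45)
total cost = 386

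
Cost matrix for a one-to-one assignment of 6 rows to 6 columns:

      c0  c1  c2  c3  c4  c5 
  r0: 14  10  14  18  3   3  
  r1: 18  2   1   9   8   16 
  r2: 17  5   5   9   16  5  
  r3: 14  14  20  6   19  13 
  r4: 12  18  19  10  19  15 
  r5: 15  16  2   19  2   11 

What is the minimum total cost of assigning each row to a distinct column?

Minimum assignment cost: 29

optimal assignment: row0→col5 (cost 3), row1→col2 (cost 1), row2→col1 (cost 5), row3→col3 (cost 6), row4→col0 (cost 12), row5→col4 (cost 2)
total = 3 + 1 + 5 + 6 + 12 + 2 = 29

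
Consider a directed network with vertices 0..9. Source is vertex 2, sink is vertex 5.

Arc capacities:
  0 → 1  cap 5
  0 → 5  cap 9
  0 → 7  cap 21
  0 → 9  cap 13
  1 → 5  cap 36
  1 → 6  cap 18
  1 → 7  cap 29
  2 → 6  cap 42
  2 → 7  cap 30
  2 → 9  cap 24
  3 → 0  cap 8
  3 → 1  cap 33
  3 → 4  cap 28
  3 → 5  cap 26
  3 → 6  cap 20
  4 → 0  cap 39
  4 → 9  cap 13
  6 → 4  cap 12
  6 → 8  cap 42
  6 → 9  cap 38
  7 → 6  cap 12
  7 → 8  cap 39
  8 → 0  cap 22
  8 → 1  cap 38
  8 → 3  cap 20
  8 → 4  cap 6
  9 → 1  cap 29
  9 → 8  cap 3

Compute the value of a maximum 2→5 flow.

Maximum flow value: 65

augment #1: 2→9→1→5 bottleneck 24, total now 24
augment #2: 2→6→4→0→5 bottleneck 9, total now 33
augment #3: 2→6→8→1→5 bottleneck 12, total now 45
augment #4: 2→6→8→3→5 bottleneck 20, total now 65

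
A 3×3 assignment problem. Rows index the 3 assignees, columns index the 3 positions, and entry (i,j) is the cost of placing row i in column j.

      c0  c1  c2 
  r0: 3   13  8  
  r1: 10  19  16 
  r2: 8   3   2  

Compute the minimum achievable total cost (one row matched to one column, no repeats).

Minimum assignment cost: 21

optimal assignment: row0→col2 (cost 8), row1→col0 (cost 10), row2→col1 (cost 3)
total = 8 + 10 + 3 = 21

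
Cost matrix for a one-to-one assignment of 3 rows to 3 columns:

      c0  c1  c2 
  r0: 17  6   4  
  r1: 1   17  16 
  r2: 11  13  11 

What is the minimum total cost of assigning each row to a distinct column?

Minimum assignment cost: 18

one of 2 optimal assignments: row0→col1 (cost 6), row1→col0 (cost 1), row2→col2 (cost 11)
total = 6 + 1 + 11 = 18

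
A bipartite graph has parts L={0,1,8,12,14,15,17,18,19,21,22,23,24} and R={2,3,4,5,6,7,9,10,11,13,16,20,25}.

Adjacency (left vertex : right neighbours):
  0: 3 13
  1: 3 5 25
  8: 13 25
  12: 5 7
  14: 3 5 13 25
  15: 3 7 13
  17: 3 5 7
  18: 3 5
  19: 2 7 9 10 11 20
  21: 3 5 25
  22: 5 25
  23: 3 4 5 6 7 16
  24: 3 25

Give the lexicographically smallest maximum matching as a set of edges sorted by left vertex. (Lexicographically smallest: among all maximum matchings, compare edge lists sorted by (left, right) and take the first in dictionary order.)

Lex-smallest maximum matching: {(0,3), (1,5), (8,13), (12,7), (14,25), (19,2), (23,4)}

|M| = 7 (so the lex-smallest maximum matching has 7 edges)
process left vertices in ascending order; for each, take the smallest-labelled available neighbour that still permits 7 edges overall, or leave it unmatched if none does
lex-smallest matching: {0-3, 1-5, 8-13, 12-7, 14-25, 19-2, 23-4}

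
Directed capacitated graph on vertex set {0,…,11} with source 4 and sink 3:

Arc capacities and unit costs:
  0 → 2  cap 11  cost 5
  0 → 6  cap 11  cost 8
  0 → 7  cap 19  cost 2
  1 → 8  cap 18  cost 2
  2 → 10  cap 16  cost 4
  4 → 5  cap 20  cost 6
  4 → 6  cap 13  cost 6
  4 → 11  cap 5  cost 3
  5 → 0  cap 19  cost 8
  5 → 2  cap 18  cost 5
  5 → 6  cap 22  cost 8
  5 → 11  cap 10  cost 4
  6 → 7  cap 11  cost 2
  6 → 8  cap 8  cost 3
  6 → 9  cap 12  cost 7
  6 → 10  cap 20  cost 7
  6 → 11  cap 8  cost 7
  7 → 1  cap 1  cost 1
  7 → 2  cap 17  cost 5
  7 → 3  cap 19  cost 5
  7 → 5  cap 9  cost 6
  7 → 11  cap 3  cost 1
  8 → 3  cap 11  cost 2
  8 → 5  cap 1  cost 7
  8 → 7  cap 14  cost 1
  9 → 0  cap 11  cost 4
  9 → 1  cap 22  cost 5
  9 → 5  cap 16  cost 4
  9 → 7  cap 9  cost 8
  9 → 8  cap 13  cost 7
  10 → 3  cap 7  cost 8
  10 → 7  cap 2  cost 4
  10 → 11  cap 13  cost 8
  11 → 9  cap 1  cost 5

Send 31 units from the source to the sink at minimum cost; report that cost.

shortest-cost path #1: 4→6→8→3 push 8 @ unit cost 11 (adds 88)
shortest-cost path #2: 4→6→7→3 push 5 @ unit cost 13 (adds 65)
shortest-cost path #3: 4→11→9→8→3 push 1 @ unit cost 17 (adds 17)
shortest-cost path #4: 4→5→6→7→3 push 6 @ unit cost 21 (adds 126)
shortest-cost path #5: 4→5→0→7→3 push 8 @ unit cost 21 (adds 168)
shortest-cost path #6: 4→5→0→7→1→8→3 push 1 @ unit cost 21 (adds 21)
shortest-cost path #7: 4→5→2→10→3 push 2 @ unit cost 23 (adds 46)
total cost = 531

Minimum cost for 31 units: 531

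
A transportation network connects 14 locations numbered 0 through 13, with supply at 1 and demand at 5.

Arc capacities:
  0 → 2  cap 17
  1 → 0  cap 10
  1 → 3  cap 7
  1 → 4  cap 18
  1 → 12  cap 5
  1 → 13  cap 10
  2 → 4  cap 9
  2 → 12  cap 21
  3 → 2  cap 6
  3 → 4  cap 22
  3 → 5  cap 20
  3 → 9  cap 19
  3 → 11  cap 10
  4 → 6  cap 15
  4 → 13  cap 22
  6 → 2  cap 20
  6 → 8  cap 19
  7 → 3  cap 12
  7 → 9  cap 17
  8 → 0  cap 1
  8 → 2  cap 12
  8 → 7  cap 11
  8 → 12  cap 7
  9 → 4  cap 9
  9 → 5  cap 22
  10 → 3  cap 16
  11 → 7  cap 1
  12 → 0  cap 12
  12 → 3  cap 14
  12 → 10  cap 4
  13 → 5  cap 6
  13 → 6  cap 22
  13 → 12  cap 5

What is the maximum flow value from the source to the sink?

Maximum flow value: 42

augment #1: 1→3→5 bottleneck 7, total now 7
augment #2: 1→13→5 bottleneck 6, total now 13
augment #3: 1→12→3→5 bottleneck 5, total now 18
augment #4: 1→13→12→3→5 bottleneck 4, total now 22
augment #5: 1→0→2→12→3→5 bottleneck 4, total now 26
augment #6: 1→0→2→12→3→9→5 bottleneck 1, total now 27
augment #7: 1→4→6→8→7→9→5 bottleneck 11, total now 38
augment #8: 1→0→2→12→10→3→9→5 bottleneck 4, total now 42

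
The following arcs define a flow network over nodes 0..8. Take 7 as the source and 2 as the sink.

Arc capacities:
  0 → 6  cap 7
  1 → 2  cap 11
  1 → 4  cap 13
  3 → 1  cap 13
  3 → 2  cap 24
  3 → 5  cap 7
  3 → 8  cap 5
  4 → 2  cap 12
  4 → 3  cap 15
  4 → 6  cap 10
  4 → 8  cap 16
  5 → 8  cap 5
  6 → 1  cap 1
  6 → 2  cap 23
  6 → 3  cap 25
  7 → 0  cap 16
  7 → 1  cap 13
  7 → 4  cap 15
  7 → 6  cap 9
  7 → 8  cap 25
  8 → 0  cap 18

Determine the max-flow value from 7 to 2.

Maximum flow value: 44

augment #1: 7→1→2 bottleneck 11, total now 11
augment #2: 7→4→2 bottleneck 12, total now 23
augment #3: 7→6→2 bottleneck 9, total now 32
augment #4: 7→0→6→2 bottleneck 7, total now 39
augment #5: 7→4→3→2 bottleneck 3, total now 42
augment #6: 7→1→4→3→2 bottleneck 2, total now 44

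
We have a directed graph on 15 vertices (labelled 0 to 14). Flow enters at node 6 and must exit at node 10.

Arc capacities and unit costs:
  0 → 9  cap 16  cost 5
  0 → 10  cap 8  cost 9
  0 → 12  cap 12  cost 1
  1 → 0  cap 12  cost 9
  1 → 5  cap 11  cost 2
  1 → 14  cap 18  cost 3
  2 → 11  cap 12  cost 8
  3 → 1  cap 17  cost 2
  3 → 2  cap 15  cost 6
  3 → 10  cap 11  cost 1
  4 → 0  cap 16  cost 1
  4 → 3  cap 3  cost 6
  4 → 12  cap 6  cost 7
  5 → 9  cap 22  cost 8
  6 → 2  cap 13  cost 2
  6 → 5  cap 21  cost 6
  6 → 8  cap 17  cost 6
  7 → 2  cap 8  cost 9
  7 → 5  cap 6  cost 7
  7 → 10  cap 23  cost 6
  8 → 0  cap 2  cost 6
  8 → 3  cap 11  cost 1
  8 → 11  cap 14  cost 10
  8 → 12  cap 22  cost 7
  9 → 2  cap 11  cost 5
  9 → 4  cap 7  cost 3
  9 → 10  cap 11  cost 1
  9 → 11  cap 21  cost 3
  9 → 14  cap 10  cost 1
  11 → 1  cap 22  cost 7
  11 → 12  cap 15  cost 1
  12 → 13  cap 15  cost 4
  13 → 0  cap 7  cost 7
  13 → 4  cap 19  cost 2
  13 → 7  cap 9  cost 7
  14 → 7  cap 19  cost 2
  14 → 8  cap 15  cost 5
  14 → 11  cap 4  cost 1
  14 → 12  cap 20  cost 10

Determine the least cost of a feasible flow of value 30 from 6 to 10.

shortest-cost path #1: 6→8→3→10 push 11 @ unit cost 8 (adds 88)
shortest-cost path #2: 6→5→9→10 push 11 @ unit cost 15 (adds 165)
shortest-cost path #3: 6→8→0→10 push 2 @ unit cost 21 (adds 42)
shortest-cost path #4: 6→5→9→14→7→10 push 6 @ unit cost 23 (adds 138)
total cost = 433

Minimum cost for 30 units: 433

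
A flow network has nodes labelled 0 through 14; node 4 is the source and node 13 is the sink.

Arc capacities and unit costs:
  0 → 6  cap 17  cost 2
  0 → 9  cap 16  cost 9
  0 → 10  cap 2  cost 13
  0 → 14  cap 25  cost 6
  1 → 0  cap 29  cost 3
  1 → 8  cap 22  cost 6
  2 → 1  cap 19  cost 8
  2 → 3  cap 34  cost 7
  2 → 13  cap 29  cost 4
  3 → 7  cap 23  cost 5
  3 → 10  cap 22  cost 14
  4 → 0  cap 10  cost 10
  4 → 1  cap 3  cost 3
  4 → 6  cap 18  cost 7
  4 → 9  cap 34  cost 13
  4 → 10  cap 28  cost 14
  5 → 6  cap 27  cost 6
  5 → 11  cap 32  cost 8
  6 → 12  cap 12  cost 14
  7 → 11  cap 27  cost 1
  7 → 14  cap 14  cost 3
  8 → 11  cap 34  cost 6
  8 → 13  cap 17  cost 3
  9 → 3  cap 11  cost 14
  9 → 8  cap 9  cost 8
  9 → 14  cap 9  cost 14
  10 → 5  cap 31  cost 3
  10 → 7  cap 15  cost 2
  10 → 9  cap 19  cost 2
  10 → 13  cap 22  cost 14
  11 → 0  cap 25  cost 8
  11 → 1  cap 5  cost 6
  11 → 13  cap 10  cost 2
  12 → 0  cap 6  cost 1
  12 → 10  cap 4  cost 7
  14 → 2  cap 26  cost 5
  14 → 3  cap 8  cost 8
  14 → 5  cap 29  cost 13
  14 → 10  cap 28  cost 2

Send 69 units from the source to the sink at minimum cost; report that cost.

Minimum cost for 69 units: 1910

shortest-cost path #1: 4→1→8→13 push 3 @ unit cost 12 (adds 36)
shortest-cost path #2: 4→10→7→11→13 push 10 @ unit cost 19 (adds 190)
shortest-cost path #3: 4→9→8→13 push 9 @ unit cost 24 (adds 216)
shortest-cost path #4: 4→0→14→2→13 push 10 @ unit cost 25 (adds 250)
shortest-cost path #5: 4→10→13 push 18 @ unit cost 28 (adds 504)
shortest-cost path #6: 4→9→14→2→13 push 9 @ unit cost 36 (adds 324)
shortest-cost path #7: 4→6→12→0→14→2→13 push 6 @ unit cost 37 (adds 222)
shortest-cost path #8: 4→6→12→10→13 push 4 @ unit cost 42 (adds 168)
total cost = 1910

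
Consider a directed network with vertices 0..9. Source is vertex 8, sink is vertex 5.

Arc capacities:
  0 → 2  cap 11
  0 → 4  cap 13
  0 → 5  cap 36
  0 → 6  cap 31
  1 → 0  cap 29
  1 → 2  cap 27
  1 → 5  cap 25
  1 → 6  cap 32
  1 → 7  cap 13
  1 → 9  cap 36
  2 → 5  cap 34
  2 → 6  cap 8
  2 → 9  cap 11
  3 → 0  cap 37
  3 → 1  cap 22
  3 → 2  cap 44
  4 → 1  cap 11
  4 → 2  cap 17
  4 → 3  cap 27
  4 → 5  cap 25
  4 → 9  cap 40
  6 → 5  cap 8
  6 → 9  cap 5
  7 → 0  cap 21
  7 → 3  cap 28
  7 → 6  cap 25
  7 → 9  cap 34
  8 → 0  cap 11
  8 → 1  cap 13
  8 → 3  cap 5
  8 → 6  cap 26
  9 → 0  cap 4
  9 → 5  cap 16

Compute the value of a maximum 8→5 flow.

augment #1: 8→0→5 bottleneck 11, total now 11
augment #2: 8→1→5 bottleneck 13, total now 24
augment #3: 8→6→5 bottleneck 8, total now 32
augment #4: 8→3→0→5 bottleneck 5, total now 37
augment #5: 8→6→9→5 bottleneck 5, total now 42

Maximum flow value: 42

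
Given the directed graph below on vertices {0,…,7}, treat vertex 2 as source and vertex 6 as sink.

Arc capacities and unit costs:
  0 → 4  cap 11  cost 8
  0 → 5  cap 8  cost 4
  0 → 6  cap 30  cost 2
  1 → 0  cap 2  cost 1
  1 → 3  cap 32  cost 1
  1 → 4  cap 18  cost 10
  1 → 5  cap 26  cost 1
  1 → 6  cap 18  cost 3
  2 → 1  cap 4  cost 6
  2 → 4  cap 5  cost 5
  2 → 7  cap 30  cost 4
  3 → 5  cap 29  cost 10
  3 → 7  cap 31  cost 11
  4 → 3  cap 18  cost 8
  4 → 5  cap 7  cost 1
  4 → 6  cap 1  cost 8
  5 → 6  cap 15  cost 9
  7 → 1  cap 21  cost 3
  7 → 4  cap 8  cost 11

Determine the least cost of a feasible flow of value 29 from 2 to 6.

Minimum cost for 29 units: 337

shortest-cost path #1: 2→1→6 push 4 @ unit cost 9 (adds 36)
shortest-cost path #2: 2→7→1→6 push 14 @ unit cost 10 (adds 140)
shortest-cost path #3: 2→7→1→0→6 push 2 @ unit cost 10 (adds 20)
shortest-cost path #4: 2→4→6 push 1 @ unit cost 13 (adds 13)
shortest-cost path #5: 2→4→5→6 push 4 @ unit cost 15 (adds 60)
shortest-cost path #6: 2→7→1→5→6 push 4 @ unit cost 17 (adds 68)
total cost = 337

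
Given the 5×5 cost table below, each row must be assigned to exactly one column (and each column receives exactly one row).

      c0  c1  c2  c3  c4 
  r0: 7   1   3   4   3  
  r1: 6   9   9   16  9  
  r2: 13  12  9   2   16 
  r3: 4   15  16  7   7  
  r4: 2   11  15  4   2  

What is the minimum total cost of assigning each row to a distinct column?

Minimum assignment cost: 18

optimal assignment: row0→col1 (cost 1), row1→col2 (cost 9), row2→col3 (cost 2), row3→col0 (cost 4), row4→col4 (cost 2)
total = 1 + 9 + 2 + 4 + 2 = 18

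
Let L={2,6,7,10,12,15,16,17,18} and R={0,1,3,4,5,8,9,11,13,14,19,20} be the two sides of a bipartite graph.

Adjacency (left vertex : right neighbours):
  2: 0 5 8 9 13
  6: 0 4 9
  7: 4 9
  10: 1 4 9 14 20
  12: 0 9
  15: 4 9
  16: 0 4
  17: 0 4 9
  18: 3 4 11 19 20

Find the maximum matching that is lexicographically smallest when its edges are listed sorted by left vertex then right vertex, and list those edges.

Lex-smallest maximum matching: {(2,5), (6,0), (7,4), (10,1), (12,9), (18,3)}

|M| = 6 (so the lex-smallest maximum matching has 6 edges)
process left vertices in ascending order; for each, take the smallest-labelled available neighbour that still permits 6 edges overall, or leave it unmatched if none does
lex-smallest matching: {2-5, 6-0, 7-4, 10-1, 12-9, 18-3}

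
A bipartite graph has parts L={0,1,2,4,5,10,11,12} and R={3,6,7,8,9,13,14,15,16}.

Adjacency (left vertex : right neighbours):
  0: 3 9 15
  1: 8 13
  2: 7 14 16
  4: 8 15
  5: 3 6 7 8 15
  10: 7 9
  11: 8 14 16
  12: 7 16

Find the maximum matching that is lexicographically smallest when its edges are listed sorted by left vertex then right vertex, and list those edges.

Lex-smallest maximum matching: {(0,3), (1,8), (2,7), (4,15), (5,6), (10,9), (11,14), (12,16)}

|M| = 8 (so the lex-smallest maximum matching has 8 edges)
process left vertices in ascending order; for each, take the smallest-labelled available neighbour that still permits 8 edges overall, or leave it unmatched if none does
lex-smallest matching: {0-3, 1-8, 2-7, 4-15, 5-6, 10-9, 11-14, 12-16}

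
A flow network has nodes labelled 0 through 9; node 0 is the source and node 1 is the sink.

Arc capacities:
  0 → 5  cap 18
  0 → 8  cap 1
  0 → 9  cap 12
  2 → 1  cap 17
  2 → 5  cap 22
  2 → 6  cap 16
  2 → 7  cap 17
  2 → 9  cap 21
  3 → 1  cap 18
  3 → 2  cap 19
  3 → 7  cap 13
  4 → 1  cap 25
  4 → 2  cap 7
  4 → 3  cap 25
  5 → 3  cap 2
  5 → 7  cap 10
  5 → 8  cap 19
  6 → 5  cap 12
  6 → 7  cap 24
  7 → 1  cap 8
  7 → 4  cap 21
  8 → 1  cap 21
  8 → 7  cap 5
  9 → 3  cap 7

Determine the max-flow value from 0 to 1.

Maximum flow value: 26

augment #1: 0→8→1 bottleneck 1, total now 1
augment #2: 0→5→3→1 bottleneck 2, total now 3
augment #3: 0→5→7→1 bottleneck 8, total now 11
augment #4: 0→5→8→1 bottleneck 8, total now 19
augment #5: 0→9→3→1 bottleneck 7, total now 26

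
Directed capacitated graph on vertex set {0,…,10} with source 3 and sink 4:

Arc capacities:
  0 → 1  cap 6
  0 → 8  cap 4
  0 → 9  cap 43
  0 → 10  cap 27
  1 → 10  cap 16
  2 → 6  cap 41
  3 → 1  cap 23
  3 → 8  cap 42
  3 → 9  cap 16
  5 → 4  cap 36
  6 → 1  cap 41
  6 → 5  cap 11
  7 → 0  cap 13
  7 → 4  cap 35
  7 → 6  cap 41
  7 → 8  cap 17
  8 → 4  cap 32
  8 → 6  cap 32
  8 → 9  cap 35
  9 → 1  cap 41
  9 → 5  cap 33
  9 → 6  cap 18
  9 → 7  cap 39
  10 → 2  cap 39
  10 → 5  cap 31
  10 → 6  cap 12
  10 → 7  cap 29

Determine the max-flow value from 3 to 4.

Maximum flow value: 74

augment #1: 3→8→4 bottleneck 32, total now 32
augment #2: 3→9→5→4 bottleneck 16, total now 48
augment #3: 3→1→10→5→4 bottleneck 16, total now 64
augment #4: 3→8→6→5→4 bottleneck 4, total now 68
augment #5: 3→8→9→7→4 bottleneck 6, total now 74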